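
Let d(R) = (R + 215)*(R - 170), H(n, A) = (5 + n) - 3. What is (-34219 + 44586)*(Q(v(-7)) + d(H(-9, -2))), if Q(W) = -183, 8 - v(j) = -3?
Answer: -383568633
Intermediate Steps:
v(j) = 11 (v(j) = 8 - 1*(-3) = 8 + 3 = 11)
H(n, A) = 2 + n
d(R) = (-170 + R)*(215 + R) (d(R) = (215 + R)*(-170 + R) = (-170 + R)*(215 + R))
(-34219 + 44586)*(Q(v(-7)) + d(H(-9, -2))) = (-34219 + 44586)*(-183 + (-36550 + (2 - 9)**2 + 45*(2 - 9))) = 10367*(-183 + (-36550 + (-7)**2 + 45*(-7))) = 10367*(-183 + (-36550 + 49 - 315)) = 10367*(-183 - 36816) = 10367*(-36999) = -383568633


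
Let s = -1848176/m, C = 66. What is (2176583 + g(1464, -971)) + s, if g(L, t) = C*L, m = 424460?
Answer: 241220898761/106115 ≈ 2.2732e+6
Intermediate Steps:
s = -462044/106115 (s = -1848176/424460 = -1848176*1/424460 = -462044/106115 ≈ -4.3542)
g(L, t) = 66*L
(2176583 + g(1464, -971)) + s = (2176583 + 66*1464) - 462044/106115 = (2176583 + 96624) - 462044/106115 = 2273207 - 462044/106115 = 241220898761/106115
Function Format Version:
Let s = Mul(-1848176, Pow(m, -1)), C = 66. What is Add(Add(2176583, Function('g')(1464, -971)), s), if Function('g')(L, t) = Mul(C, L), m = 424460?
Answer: Rational(241220898761, 106115) ≈ 2.2732e+6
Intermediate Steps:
s = Rational(-462044, 106115) (s = Mul(-1848176, Pow(424460, -1)) = Mul(-1848176, Rational(1, 424460)) = Rational(-462044, 106115) ≈ -4.3542)
Function('g')(L, t) = Mul(66, L)
Add(Add(2176583, Function('g')(1464, -971)), s) = Add(Add(2176583, Mul(66, 1464)), Rational(-462044, 106115)) = Add(Add(2176583, 96624), Rational(-462044, 106115)) = Add(2273207, Rational(-462044, 106115)) = Rational(241220898761, 106115)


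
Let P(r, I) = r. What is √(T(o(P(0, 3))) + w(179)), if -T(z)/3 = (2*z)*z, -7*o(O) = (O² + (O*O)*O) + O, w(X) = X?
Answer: √179 ≈ 13.379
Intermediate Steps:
o(O) = -O/7 - O²/7 - O³/7 (o(O) = -((O² + (O*O)*O) + O)/7 = -((O² + O²*O) + O)/7 = -((O² + O³) + O)/7 = -(O + O² + O³)/7 = -O/7 - O²/7 - O³/7)
T(z) = -6*z² (T(z) = -3*2*z*z = -6*z²)
√(T(o(P(0, 3))) + w(179)) = √(-6*(-⅐*0*(1 + 0 + 0²))² + 179) = √(-6*(-⅐*0*(1 + 0 + 0))² + 179) = √(-6*(-⅐*0*1)² + 179) = √(-6*0² + 179) = √(-6*0 + 179) = √(0 + 179) = √179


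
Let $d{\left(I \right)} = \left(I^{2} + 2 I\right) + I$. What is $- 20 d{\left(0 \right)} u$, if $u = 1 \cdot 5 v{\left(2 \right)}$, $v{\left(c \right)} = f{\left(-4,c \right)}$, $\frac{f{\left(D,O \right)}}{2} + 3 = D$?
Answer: $0$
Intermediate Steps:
$f{\left(D,O \right)} = -6 + 2 D$
$v{\left(c \right)} = -14$ ($v{\left(c \right)} = -6 + 2 \left(-4\right) = -6 - 8 = -14$)
$d{\left(I \right)} = I^{2} + 3 I$
$u = -70$ ($u = 1 \cdot 5 \left(-14\right) = 5 \left(-14\right) = -70$)
$- 20 d{\left(0 \right)} u = - 20 \cdot 0 \left(3 + 0\right) \left(-70\right) = - 20 \cdot 0 \cdot 3 \left(-70\right) = \left(-20\right) 0 \left(-70\right) = 0 \left(-70\right) = 0$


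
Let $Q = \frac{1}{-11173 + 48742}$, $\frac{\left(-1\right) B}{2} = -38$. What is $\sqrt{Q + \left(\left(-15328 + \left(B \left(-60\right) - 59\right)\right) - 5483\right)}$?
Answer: $\frac{i \sqrt{35892658784661}}{37569} \approx 159.47 i$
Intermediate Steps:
$B = 76$ ($B = \left(-2\right) \left(-38\right) = 76$)
$Q = \frac{1}{37569} \approx 2.6618 \cdot 10^{-5}$
$\sqrt{Q + \left(\left(-15328 + \left(B \left(-60\right) - 59\right)\right) - 5483\right)} = \sqrt{\frac{1}{37569} + \left(\left(-15328 + \left(76 \left(-60\right) - 59\right)\right) - 5483\right)} = \sqrt{\frac{1}{37569} - 25430} = \sqrt{- \frac{955379669}{37569}} = \frac{i \sqrt{35892658784661}}{37569}$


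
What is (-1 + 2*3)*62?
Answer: 310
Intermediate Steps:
(-1 + 2*3)*62 = (-1 + 6)*62 = 5*62 = 310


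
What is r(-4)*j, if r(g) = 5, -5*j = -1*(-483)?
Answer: -483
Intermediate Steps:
j = -483/5 (j = -(-1)*(-483)/5 = -⅕*483 = -483/5 ≈ -96.600)
r(-4)*j = 5*(-483/5) = -483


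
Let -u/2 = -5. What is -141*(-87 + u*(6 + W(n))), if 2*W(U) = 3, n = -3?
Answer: 1692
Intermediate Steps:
u = 10 (u = -2*(-5) = 10)
W(U) = 3/2 (W(U) = (½)*3 = 3/2)
-141*(-87 + u*(6 + W(n))) = -141*(-87 + 10*(6 + 3/2)) = -141*(-87 + 10*(15/2)) = -141*(-87 + 75) = -141*(-12) = 1692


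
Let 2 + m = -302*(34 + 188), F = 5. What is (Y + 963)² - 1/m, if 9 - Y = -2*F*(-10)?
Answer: 50980705665/67046 ≈ 7.6038e+5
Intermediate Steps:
m = -67046 (m = -2 - 302*(34 + 188) = -2 - 302*222 = -2 - 67044 = -67046)
Y = -91 (Y = 9 - (-2*5)*(-10) = 9 - (-10)*(-10) = 9 - 1*100 = 9 - 100 = -91)
(Y + 963)² - 1/m = (-91 + 963)² - 1/(-67046) = 872² - 1*(-1/67046) = 760384 + 1/67046 = 50980705665/67046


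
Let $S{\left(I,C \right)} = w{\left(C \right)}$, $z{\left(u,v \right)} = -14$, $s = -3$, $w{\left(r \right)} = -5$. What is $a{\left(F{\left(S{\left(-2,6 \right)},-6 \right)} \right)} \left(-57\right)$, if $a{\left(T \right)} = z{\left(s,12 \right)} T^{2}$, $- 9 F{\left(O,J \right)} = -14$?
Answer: $\frac{52136}{27} \approx 1931.0$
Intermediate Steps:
$S{\left(I,C \right)} = -5$
$F{\left(O,J \right)} = \frac{14}{9}$ ($F{\left(O,J \right)} = \left(- \frac{1}{9}\right) \left(-14\right) = \frac{14}{9}$)
$a{\left(T \right)} = - 14 T^{2}$
$a{\left(F{\left(S{\left(-2,6 \right)},-6 \right)} \right)} \left(-57\right) = - 14 \left(\frac{14}{9}\right)^{2} \left(-57\right) = \left(-14\right) \frac{196}{81} \left(-57\right) = \left(- \frac{2744}{81}\right) \left(-57\right) = \frac{52136}{27}$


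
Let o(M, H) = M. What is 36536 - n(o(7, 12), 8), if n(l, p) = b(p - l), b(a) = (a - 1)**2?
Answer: 36536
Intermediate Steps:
b(a) = (-1 + a)**2
n(l, p) = (-1 + p - l)**2 (n(l, p) = (-1 + (p - l))**2 = (-1 + p - l)**2)
36536 - n(o(7, 12), 8) = 36536 - (1 + 7 - 1*8)**2 = 36536 - (1 + 7 - 8)**2 = 36536 - 1*0**2 = 36536 - 1*0 = 36536 + 0 = 36536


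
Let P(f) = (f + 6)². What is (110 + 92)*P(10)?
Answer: 51712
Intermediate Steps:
P(f) = (6 + f)²
(110 + 92)*P(10) = (110 + 92)*(6 + 10)² = 202*16² = 202*256 = 51712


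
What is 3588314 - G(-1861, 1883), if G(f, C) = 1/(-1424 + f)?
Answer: 11787611491/3285 ≈ 3.5883e+6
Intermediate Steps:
3588314 - G(-1861, 1883) = 3588314 - 1/(-1424 - 1861) = 3588314 - 1/(-3285) = 3588314 - 1*(-1/3285) = 3588314 + 1/3285 = 11787611491/3285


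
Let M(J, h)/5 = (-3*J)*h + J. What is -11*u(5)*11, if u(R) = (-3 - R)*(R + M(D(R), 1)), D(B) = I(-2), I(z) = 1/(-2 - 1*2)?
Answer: 7260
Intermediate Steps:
I(z) = -1/4 (I(z) = 1/(-2 - 2) = 1/(-4) = 1*(-1/4) = -1/4)
D(B) = -1/4
M(J, h) = 5*J - 15*J*h (M(J, h) = 5*((-3*J)*h + J) = 5*(-3*J*h + J) = 5*(J - 3*J*h) = 5*J - 15*J*h)
u(R) = (-3 - R)*(5/2 + R) (u(R) = (-3 - R)*(R + 5*(-1/4)*(1 - 3*1)) = (-3 - R)*(R + 5*(-1/4)*(1 - 3)) = (-3 - R)*(R + 5*(-1/4)*(-2)) = (-3 - R)*(R + 5/2) = (-3 - R)*(5/2 + R))
-11*u(5)*11 = -11*(-15/2 - 1*5**2 - 11/2*5)*11 = -11*(-15/2 - 1*25 - 55/2)*11 = -11*(-15/2 - 25 - 55/2)*11 = -11*(-60)*11 = 660*11 = 7260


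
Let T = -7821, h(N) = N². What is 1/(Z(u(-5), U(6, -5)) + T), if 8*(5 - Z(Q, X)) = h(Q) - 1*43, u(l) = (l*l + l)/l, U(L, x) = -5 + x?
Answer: -8/62501 ≈ -0.00012800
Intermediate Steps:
u(l) = (l + l²)/l (u(l) = (l² + l)/l = (l + l²)/l)
Z(Q, X) = 83/8 - Q²/8 (Z(Q, X) = 5 - (Q² - 1*43)/8 = 5 - (Q² - 43)/8 = 5 - (-43 + Q²)/8 = 5 + (43/8 - Q²/8) = 83/8 - Q²/8)
1/(Z(u(-5), U(6, -5)) + T) = 1/((83/8 - (1 - 5)²/8) - 7821) = 1/((83/8 - ⅛*(-4)²) - 7821) = 1/((83/8 - ⅛*16) - 7821) = 1/((83/8 - 2) - 7821) = 1/(67/8 - 7821) = 1/(-62501/8) = -8/62501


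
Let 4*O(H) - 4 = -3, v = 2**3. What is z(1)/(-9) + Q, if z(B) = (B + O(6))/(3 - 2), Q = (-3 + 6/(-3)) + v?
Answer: 103/36 ≈ 2.8611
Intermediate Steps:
v = 8
O(H) = 1/4 (O(H) = 1 + (1/4)*(-3) = 1 - 3/4 = 1/4)
Q = 3 (Q = (-3 + 6/(-3)) + 8 = (-3 + 6*(-1/3)) + 8 = (-3 - 2) + 8 = -5 + 8 = 3)
z(B) = 1/4 + B (z(B) = (B + 1/4)/(3 - 2) = (1/4 + B)/1 = (1/4 + B)*1 = 1/4 + B)
z(1)/(-9) + Q = (1/4 + 1)/(-9) + 3 = -1/9*5/4 + 3 = -5/36 + 3 = 103/36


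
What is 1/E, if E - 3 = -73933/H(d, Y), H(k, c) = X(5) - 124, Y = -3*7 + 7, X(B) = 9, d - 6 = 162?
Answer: 115/74278 ≈ 0.0015482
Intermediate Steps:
d = 168 (d = 6 + 162 = 168)
Y = -14 (Y = -21 + 7 = -14)
H(k, c) = -115 (H(k, c) = 9 - 124 = -115)
E = 74278/115 (E = 3 - 73933/(-115) = 3 - 73933*(-1/115) = 3 + 73933/115 = 74278/115 ≈ 645.90)
1/E = 1/(74278/115) = 115/74278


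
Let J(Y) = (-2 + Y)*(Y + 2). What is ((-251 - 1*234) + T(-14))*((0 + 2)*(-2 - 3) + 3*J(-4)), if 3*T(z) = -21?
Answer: -12792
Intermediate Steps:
T(z) = -7 (T(z) = (1/3)*(-21) = -7)
J(Y) = (-2 + Y)*(2 + Y)
((-251 - 1*234) + T(-14))*((0 + 2)*(-2 - 3) + 3*J(-4)) = ((-251 - 1*234) - 7)*((0 + 2)*(-2 - 3) + 3*(-4 + (-4)**2)) = ((-251 - 234) - 7)*(2*(-5) + 3*(-4 + 16)) = (-485 - 7)*(-10 + 3*12) = -492*(-10 + 36) = -492*26 = -12792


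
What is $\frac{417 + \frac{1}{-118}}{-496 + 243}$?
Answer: $- \frac{49205}{29854} \approx -1.6482$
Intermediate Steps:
$\frac{417 + \frac{1}{-118}}{-496 + 243} = \frac{417 - \frac{1}{118}}{-253} = \frac{49205}{118} \left(- \frac{1}{253}\right) = - \frac{49205}{29854}$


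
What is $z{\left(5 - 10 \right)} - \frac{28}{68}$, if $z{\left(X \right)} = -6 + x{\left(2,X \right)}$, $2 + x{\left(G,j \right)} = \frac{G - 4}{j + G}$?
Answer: $- \frac{395}{51} \approx -7.7451$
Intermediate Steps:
$x{\left(G,j \right)} = -2 + \frac{-4 + G}{G + j}$ ($x{\left(G,j \right)} = -2 + \frac{G - 4}{j + G} = -2 + \frac{-4 + G}{G + j}$)
$z{\left(X \right)} = -6 + \frac{-6 - 2 X}{2 + X}$ ($z{\left(X \right)} = -6 + \frac{-4 - 2 - 2 X}{2 + X} = -6 + \frac{-6 - 2 X}{2 + X}$)
$z{\left(5 - 10 \right)} - \frac{28}{68} = \frac{2 \left(-9 - 4 \left(5 - 10\right)\right)}{2 + \left(5 - 10\right)} - \frac{28}{68} = \frac{2 \left(-9 - -20\right)}{2 - 5} - 28 \cdot \frac{1}{68} = \frac{2 \left(-9 + 20\right)}{-3} - \frac{7}{17} = 2 \left(- \frac{1}{3}\right) 11 - \frac{7}{17} = - \frac{22}{3} - \frac{7}{17} = - \frac{395}{51}$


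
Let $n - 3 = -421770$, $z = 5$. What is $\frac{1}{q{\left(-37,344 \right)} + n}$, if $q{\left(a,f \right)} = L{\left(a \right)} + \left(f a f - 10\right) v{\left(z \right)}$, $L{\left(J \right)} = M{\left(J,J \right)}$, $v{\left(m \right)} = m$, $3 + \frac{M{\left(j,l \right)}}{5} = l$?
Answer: $- \frac{1}{22314177} \approx -4.4815 \cdot 10^{-8}$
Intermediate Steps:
$M{\left(j,l \right)} = -15 + 5 l$
$n = -421767$ ($n = 3 - 421770 = -421767$)
$L{\left(J \right)} = -15 + 5 J$
$q{\left(a,f \right)} = -65 + 5 a + 5 a f^{2}$ ($q{\left(a,f \right)} = \left(-15 + 5 a\right) + \left(f a f - 10\right) 5 = \left(-15 + 5 a\right) + \left(a f f - 10\right) 5 = \left(-15 + 5 a\right) + \left(a f^{2} - 10\right) 5 = \left(-15 + 5 a\right) + \left(-10 + a f^{2}\right) 5 = \left(-15 + 5 a\right) + \left(-50 + 5 a f^{2}\right) = -65 + 5 a + 5 a f^{2}$)
$\frac{1}{q{\left(-37,344 \right)} + n} = \frac{1}{\left(-65 + 5 \left(-37\right) + 5 \left(-37\right) 344^{2}\right) - 421767} = \frac{1}{\left(-65 - 185 + 5 \left(-37\right) 118336\right) - 421767} = \frac{1}{\left(-65 - 185 - 21892160\right) - 421767} = \frac{1}{-21892410 - 421767} = \frac{1}{-22314177} = - \frac{1}{22314177}$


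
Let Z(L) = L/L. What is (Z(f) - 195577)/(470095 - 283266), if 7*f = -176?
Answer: -195576/186829 ≈ -1.0468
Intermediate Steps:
f = -176/7 (f = (1/7)*(-176) = -176/7 ≈ -25.143)
Z(L) = 1
(Z(f) - 195577)/(470095 - 283266) = (1 - 195577)/(470095 - 283266) = -195576/186829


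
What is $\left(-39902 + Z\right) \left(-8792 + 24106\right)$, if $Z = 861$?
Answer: $-597873874$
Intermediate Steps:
$\left(-39902 + Z\right) \left(-8792 + 24106\right) = \left(-39902 + 861\right) \left(-8792 + 24106\right) = \left(-39041\right) 15314 = -597873874$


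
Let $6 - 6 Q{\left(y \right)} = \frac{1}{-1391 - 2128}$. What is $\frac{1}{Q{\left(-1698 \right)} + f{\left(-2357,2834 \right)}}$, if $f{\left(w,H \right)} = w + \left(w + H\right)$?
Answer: $- \frac{21114}{39673205} \approx -0.0005322$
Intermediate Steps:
$f{\left(w,H \right)} = H + 2 w$ ($f{\left(w,H \right)} = w + \left(H + w\right) = H + 2 w$)
$Q{\left(y \right)} = \frac{21115}{21114}$ ($Q{\left(y \right)} = 1 - \frac{1}{6 \left(-1391 - 2128\right)} = 1 - \frac{1}{6 \left(-3519\right)} = 1 - - \frac{1}{21114} = 1 + \frac{1}{21114} = \frac{21115}{21114}$)
$\frac{1}{Q{\left(-1698 \right)} + f{\left(-2357,2834 \right)}} = \frac{1}{\frac{21115}{21114} + \left(2834 + 2 \left(-2357\right)\right)} = \frac{1}{\frac{21115}{21114} + \left(2834 - 4714\right)} = \frac{1}{\frac{21115}{21114} - 1880} = \frac{1}{- \frac{39673205}{21114}} = - \frac{21114}{39673205}$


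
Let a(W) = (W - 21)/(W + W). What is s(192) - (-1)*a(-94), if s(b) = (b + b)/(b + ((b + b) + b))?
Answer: 209/188 ≈ 1.1117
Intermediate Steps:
a(W) = (-21 + W)/(2*W) (a(W) = (-21 + W)/((2*W)) = (-21 + W)*(1/(2*W)) = (-21 + W)/(2*W))
s(b) = ½ (s(b) = (2*b)/(b + (2*b + b)) = (2*b)/(b + 3*b) = (2*b)/((4*b)) = (2*b)*(1/(4*b)) = ½)
s(192) - (-1)*a(-94) = ½ - (-1)*(½)*(-21 - 94)/(-94) = ½ - (-1)*(½)*(-1/94)*(-115) = ½ - (-1)*115/188 = ½ - 1*(-115/188) = ½ + 115/188 = 209/188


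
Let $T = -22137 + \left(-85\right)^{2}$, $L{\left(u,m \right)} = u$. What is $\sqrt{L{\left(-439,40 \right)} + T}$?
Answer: $i \sqrt{15351} \approx 123.9 i$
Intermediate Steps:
$T = -14912$ ($T = -22137 + 7225 = -14912$)
$\sqrt{L{\left(-439,40 \right)} + T} = \sqrt{-439 - 14912} = \sqrt{-15351} = i \sqrt{15351}$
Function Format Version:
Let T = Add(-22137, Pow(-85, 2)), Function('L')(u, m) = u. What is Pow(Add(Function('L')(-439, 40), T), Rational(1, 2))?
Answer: Mul(I, Pow(15351, Rational(1, 2))) ≈ Mul(123.90, I)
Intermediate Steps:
T = -14912 (T = Add(-22137, 7225) = -14912)
Pow(Add(Function('L')(-439, 40), T), Rational(1, 2)) = Pow(Add(-439, -14912), Rational(1, 2)) = Pow(-15351, Rational(1, 2)) = Mul(I, Pow(15351, Rational(1, 2)))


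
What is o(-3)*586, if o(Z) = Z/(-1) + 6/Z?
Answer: 586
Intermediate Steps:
o(Z) = -Z + 6/Z (o(Z) = Z*(-1) + 6/Z = -Z + 6/Z)
o(-3)*586 = (-1*(-3) + 6/(-3))*586 = (3 + 6*(-⅓))*586 = (3 - 2)*586 = 1*586 = 586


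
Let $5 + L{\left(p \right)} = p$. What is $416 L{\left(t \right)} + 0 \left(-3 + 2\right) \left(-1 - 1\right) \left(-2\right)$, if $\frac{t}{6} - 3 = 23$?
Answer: $62816$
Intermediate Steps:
$t = 156$ ($t = 18 + 6 \cdot 23 = 18 + 138 = 156$)
$L{\left(p \right)} = -5 + p$
$416 L{\left(t \right)} + 0 \left(-3 + 2\right) \left(-1 - 1\right) \left(-2\right) = 416 \left(-5 + 156\right) + 0 \left(-3 + 2\right) \left(-1 - 1\right) \left(-2\right) = 416 \cdot 151 + 0 \left(\left(-1\right) \left(-2\right)\right) \left(-2\right) = 62816 + 0 \cdot 2 \left(-2\right) = 62816 + 0 \left(-2\right) = 62816 + 0 = 62816$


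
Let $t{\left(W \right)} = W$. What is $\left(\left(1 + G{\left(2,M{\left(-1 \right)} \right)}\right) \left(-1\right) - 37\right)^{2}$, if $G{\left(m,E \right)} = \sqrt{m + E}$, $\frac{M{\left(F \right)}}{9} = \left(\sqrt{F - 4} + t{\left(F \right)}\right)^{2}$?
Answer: $\left(38 + \sqrt{2 + 9 \left(1 - i \sqrt{5}\right)^{2}}\right)^{2} \approx 1642.3 - 540.6 i$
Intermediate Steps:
$M{\left(F \right)} = 9 \left(F + \sqrt{-4 + F}\right)^{2}$ ($M{\left(F \right)} = 9 \left(\sqrt{F - 4} + F\right)^{2} = 9 \left(\sqrt{-4 + F} + F\right)^{2} = 9 \left(F + \sqrt{-4 + F}\right)^{2}$)
$G{\left(m,E \right)} = \sqrt{E + m}$
$\left(\left(1 + G{\left(2,M{\left(-1 \right)} \right)}\right) \left(-1\right) - 37\right)^{2} = \left(\left(1 + \sqrt{9 \left(-1 + \sqrt{-4 - 1}\right)^{2} + 2}\right) \left(-1\right) - 37\right)^{2} = \left(\left(1 + \sqrt{9 \left(-1 + \sqrt{-5}\right)^{2} + 2}\right) \left(-1\right) - 37\right)^{2} = \left(\left(1 + \sqrt{9 \left(-1 + i \sqrt{5}\right)^{2} + 2}\right) \left(-1\right) - 37\right)^{2} = \left(\left(1 + \sqrt{2 + 9 \left(-1 + i \sqrt{5}\right)^{2}}\right) \left(-1\right) - 37\right)^{2} = \left(\left(-1 - \sqrt{2 + 9 \left(-1 + i \sqrt{5}\right)^{2}}\right) - 37\right)^{2} = \left(-38 - \sqrt{2 + 9 \left(-1 + i \sqrt{5}\right)^{2}}\right)^{2}$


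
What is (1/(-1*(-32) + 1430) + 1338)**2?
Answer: 3826550208649/2137444 ≈ 1.7902e+6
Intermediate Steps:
(1/(-1*(-32) + 1430) + 1338)**2 = (1/(32 + 1430) + 1338)**2 = (1/1462 + 1338)**2 = (1956157/1462)**2 = 3826550208649/2137444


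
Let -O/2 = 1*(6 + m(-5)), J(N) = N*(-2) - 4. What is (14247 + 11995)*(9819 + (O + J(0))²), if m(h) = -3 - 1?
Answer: 259349686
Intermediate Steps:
m(h) = -4
J(N) = -4 - 2*N (J(N) = -2*N - 4 = -4 - 2*N)
O = -4 (O = -2*(6 - 4) = -2*2 = -4)
(14247 + 11995)*(9819 + (O + J(0))²) = (14247 + 11995)*(9819 + (-4 + (-4 - 2*0))²) = 26242*(9819 + (-4 + (-4 + 0))²) = 26242*(9819 + (-4 - 4)²) = 26242*(9819 + (-8)²) = 26242*(9819 + 64) = 26242*9883 = 259349686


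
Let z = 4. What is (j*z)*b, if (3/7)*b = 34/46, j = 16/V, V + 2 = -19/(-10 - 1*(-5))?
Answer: 38080/621 ≈ 61.320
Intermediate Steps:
V = 9/5 (V = -2 - 19/(-10 - 1*(-5)) = -2 - 19/(-10 + 5) = -2 - 19/(-5) = -2 - 19*(-1/5) = -2 + 19/5 = 9/5 ≈ 1.8000)
j = 80/9 (j = 16/(9/5) = 16*(5/9) = 80/9 ≈ 8.8889)
b = 119/69 (b = 7*(34/46)/3 = 7*(34*(1/46))/3 = (7/3)*(17/23) = 119/69 ≈ 1.7246)
(j*z)*b = ((80/9)*4)*(119/69) = (320/9)*(119/69) = 38080/621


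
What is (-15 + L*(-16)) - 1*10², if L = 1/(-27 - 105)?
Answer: -3791/33 ≈ -114.88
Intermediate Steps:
L = -1/132 (L = 1/(-132) = -1/132 ≈ -0.0075758)
(-15 + L*(-16)) - 1*10² = (-15 - 1/132*(-16)) - 1*10² = (-15 + 4/33) - 1*100 = -491/33 - 100 = -3791/33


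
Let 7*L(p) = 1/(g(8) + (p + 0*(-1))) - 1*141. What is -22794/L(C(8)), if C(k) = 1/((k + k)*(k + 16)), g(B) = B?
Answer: 163440578/144303 ≈ 1132.6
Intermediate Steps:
C(k) = 1/(2*k*(16 + k)) (C(k) = 1/((2*k)*(16 + k)) = 1/(2*k*(16 + k)))
L(p) = -141/7 + 1/(7*(8 + p)) (L(p) = (1/(8 + (p + 0*(-1))) - 1*141)/7 = (1/(8 + (p + 0)) - 141)/7 = (1/(8 + p) - 141)/7 = (-141 + 1/(8 + p))/7 = -141/7 + 1/(7*(8 + p)))
-22794/L(C(8)) = -22794*7*(8 + (1/2)/(8*(16 + 8)))/(-1127 - 141/(2*8*(16 + 8))) = -22794*7*(8 + (1/2)*(1/8)/24)/(-1127 - 141/(2*8*24)) = -22794*7*(8 + (1/2)*(1/8)*(1/24))/(-1127 - 141/(2*8*24)) = -22794*7*(8 + 1/384)/(-1127 - 141*1/384) = -22794*21511/(384*(-1127 - 47/128)) = -22794/((1/7)*(384/3073)*(-144303/128)) = -22794/(-432909/21511) = -22794*(-21511/432909) = 163440578/144303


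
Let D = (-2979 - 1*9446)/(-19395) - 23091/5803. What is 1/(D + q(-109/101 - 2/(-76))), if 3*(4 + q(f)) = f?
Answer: -86392754406/664315679555 ≈ -0.13005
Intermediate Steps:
q(f) = -4 + f/3
D = -75149534/22509837 (D = (-2979 - 9446)*(-1/19395) - 23091*1/5803 = -12425*(-1/19395) - 23091/5803 = 2485/3879 - 23091/5803 = -75149534/22509837 ≈ -3.3385)
1/(D + q(-109/101 - 2/(-76))) = 1/(-75149534/22509837 + (-4 + (-109/101 - 2/(-76))/3)) = 1/(-75149534/22509837 + (-4 + (-109*1/101 - 2*(-1/76))/3)) = 1/(-75149534/22509837 + (-4 + (-109/101 + 1/38)/3)) = 1/(-75149534/22509837 + (-4 + (⅓)*(-4041/3838))) = 1/(-75149534/22509837 + (-4 - 1347/3838)) = 1/(-75149534/22509837 - 16699/3838) = 1/(-664315679555/86392754406) = -86392754406/664315679555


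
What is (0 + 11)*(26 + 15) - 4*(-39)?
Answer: 607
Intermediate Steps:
(0 + 11)*(26 + 15) - 4*(-39) = 11*41 + 156 = 451 + 156 = 607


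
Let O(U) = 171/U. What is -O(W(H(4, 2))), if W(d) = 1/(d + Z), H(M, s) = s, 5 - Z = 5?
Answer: -342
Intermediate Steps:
Z = 0 (Z = 5 - 1*5 = 5 - 5 = 0)
W(d) = 1/d (W(d) = 1/(d + 0) = 1/d)
-O(W(H(4, 2))) = -171/(1/2) = -171/½ = -171*2 = -1*342 = -342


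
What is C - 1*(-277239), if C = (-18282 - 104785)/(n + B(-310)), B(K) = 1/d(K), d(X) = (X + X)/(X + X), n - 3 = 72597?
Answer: 20127705572/72601 ≈ 2.7724e+5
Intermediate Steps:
n = 72600 (n = 3 + 72597 = 72600)
d(X) = 1 (d(X) = (2*X)/((2*X)) = (2*X)*(1/(2*X)) = 1)
B(K) = 1 (B(K) = 1/1 = 1)
C = -123067/72601 (C = (-18282 - 104785)/(72600 + 1) = -123067/72601 ≈ -1.6951)
C - 1*(-277239) = -123067/72601 - 1*(-277239) = -123067/72601 + 277239 = 20127705572/72601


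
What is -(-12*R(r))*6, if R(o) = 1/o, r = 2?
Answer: 36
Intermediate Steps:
R(o) = 1/o
-(-12*R(r))*6 = -(-12/2)*6 = -(-12*½)*6 = -(-6)*6 = -1*(-36) = 36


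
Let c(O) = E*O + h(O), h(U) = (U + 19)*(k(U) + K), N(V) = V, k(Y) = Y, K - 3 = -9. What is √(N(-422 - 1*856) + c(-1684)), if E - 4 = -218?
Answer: 2*√793237 ≈ 1781.3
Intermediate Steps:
K = -6 (K = 3 - 9 = -6)
E = -214 (E = 4 - 218 = -214)
h(U) = (-6 + U)*(19 + U) (h(U) = (U + 19)*(U - 6) = (19 + U)*(-6 + U) = (-6 + U)*(19 + U))
c(O) = -114 + O² - 201*O (c(O) = -214*O + (-114 + O² + 13*O) = -114 + O² - 201*O)
√(N(-422 - 1*856) + c(-1684)) = √((-422 - 1*856) + (-114 + (-1684)² - 201*(-1684))) = √((-422 - 856) + (-114 + 2835856 + 338484)) = √(-1278 + 3174226) = √3172948 = 2*√793237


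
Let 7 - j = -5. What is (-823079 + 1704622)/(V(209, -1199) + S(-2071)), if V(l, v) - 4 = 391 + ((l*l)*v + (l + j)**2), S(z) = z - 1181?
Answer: -67811/4025195 ≈ -0.016847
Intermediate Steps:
j = 12 (j = 7 - 1*(-5) = 7 + 5 = 12)
S(z) = -1181 + z
V(l, v) = 395 + (12 + l)**2 + v*l**2 (V(l, v) = 4 + (391 + ((l*l)*v + (l + 12)**2)) = 4 + (391 + (l**2*v + (12 + l)**2)) = 4 + (391 + (v*l**2 + (12 + l)**2)) = 4 + (391 + ((12 + l)**2 + v*l**2)) = 4 + (391 + (12 + l)**2 + v*l**2) = 395 + (12 + l)**2 + v*l**2)
(-823079 + 1704622)/(V(209, -1199) + S(-2071)) = (-823079 + 1704622)/((395 + (12 + 209)**2 - 1199*209**2) + (-1181 - 2071)) = 881543/((395 + 221**2 - 1199*43681) - 3252) = 881543/((395 + 48841 - 52373519) - 3252) = 881543/(-52324283 - 3252) = 881543/(-52327535) = 881543*(-1/52327535) = -67811/4025195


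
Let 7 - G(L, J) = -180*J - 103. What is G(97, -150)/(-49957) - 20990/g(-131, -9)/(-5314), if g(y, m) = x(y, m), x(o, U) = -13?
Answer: 404508775/1725564737 ≈ 0.23442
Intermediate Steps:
g(y, m) = -13
G(L, J) = 110 + 180*J (G(L, J) = 7 - (-180*J - 103) = 7 - (-103 - 180*J) = 7 + (103 + 180*J) = 110 + 180*J)
G(97, -150)/(-49957) - 20990/g(-131, -9)/(-5314) = (110 + 180*(-150))/(-49957) - 20990/(-13)/(-5314) = (110 - 27000)*(-1/49957) - 20990*(-1/13)*(-1/5314) = -26890*(-1/49957) + (20990/13)*(-1/5314) = 26890/49957 - 10495/34541 = 404508775/1725564737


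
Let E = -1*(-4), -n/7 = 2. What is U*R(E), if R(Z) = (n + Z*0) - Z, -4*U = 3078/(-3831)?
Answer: -4617/1277 ≈ -3.6155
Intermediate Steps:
n = -14 (n = -7*2 = -14)
U = 513/2554 (U = -1539/(2*(-3831)) = -1539*(-1)/(2*3831) = -¼*(-1026/1277) = 513/2554 ≈ 0.20086)
E = 4
R(Z) = -14 - Z (R(Z) = (-14 + Z*0) - Z = (-14 + 0) - Z = -14 - Z)
U*R(E) = 513*(-14 - 1*4)/2554 = 513*(-14 - 4)/2554 = (513/2554)*(-18) = -4617/1277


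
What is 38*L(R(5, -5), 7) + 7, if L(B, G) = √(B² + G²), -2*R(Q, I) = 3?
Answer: 7 + 19*√205 ≈ 279.04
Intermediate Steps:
R(Q, I) = -3/2 (R(Q, I) = -½*3 = -3/2)
38*L(R(5, -5), 7) + 7 = 38*√((-3/2)² + 7²) + 7 = 38*√(9/4 + 49) + 7 = 38*√(205/4) + 7 = 38*(√205/2) + 7 = 19*√205 + 7 = 7 + 19*√205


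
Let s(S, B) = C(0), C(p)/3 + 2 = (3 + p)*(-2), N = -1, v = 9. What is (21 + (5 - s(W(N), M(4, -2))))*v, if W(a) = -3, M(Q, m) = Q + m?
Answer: 450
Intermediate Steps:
C(p) = -24 - 6*p (C(p) = -6 + 3*((3 + p)*(-2)) = -6 + 3*(-6 - 2*p) = -6 + (-18 - 6*p) = -24 - 6*p)
s(S, B) = -24 (s(S, B) = -24 - 6*0 = -24 + 0 = -24)
(21 + (5 - s(W(N), M(4, -2))))*v = (21 + (5 - 1*(-24)))*9 = (21 + (5 + 24))*9 = (21 + 29)*9 = 50*9 = 450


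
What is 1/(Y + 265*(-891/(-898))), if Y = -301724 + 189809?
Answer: -898/100263555 ≈ -8.9564e-6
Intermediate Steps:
Y = -111915
1/(Y + 265*(-891/(-898))) = 1/(-111915 + 265*(-891/(-898))) = 1/(-111915 + 265*(-891*(-1/898))) = 1/(-111915 + 265*(891/898)) = 1/(-111915 + 236115/898) = 1/(-100263555/898) = -898/100263555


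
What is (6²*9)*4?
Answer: 1296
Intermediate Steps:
(6²*9)*4 = (36*9)*4 = 324*4 = 1296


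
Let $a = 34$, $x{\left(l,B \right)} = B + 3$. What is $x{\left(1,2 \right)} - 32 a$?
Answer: $-1083$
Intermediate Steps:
$x{\left(l,B \right)} = 3 + B$
$x{\left(1,2 \right)} - 32 a = \left(3 + 2\right) - 1088 = 5 - 1088 = -1083$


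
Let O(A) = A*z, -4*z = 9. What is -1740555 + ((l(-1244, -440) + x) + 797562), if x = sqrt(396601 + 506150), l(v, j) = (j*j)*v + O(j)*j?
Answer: -242216993 + sqrt(902751) ≈ -2.4222e+8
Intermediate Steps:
z = -9/4 (z = -1/4*9 = -9/4 ≈ -2.2500)
O(A) = -9*A/4 (O(A) = A*(-9/4) = -9*A/4)
l(v, j) = -9*j**2/4 + v*j**2 (l(v, j) = (j*j)*v + (-9*j/4)*j = j**2*v - 9*j**2/4 = v*j**2 - 9*j**2/4 = -9*j**2/4 + v*j**2)
x = sqrt(902751) ≈ 950.13
-1740555 + ((l(-1244, -440) + x) + 797562) = -1740555 + (((-440)**2*(-9/4 - 1244) + sqrt(902751)) + 797562) = -1740555 + ((193600*(-4985/4) + sqrt(902751)) + 797562) = -1740555 + ((-241274000 + sqrt(902751)) + 797562) = -1740555 + (-240476438 + sqrt(902751)) = -242216993 + sqrt(902751)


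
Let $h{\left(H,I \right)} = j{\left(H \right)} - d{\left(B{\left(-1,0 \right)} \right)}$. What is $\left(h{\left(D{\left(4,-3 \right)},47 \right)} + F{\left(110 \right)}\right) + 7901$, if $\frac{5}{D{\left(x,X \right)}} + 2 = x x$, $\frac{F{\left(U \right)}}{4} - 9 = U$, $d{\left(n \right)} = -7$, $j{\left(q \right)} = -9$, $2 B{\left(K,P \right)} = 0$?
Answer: $8375$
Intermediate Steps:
$B{\left(K,P \right)} = 0$ ($B{\left(K,P \right)} = \frac{1}{2} \cdot 0 = 0$)
$F{\left(U \right)} = 36 + 4 U$
$D{\left(x,X \right)} = \frac{5}{-2 + x^{2}}$ ($D{\left(x,X \right)} = \frac{5}{-2 + x x} = \frac{5}{-2 + x^{2}}$)
$h{\left(H,I \right)} = -2$ ($h{\left(H,I \right)} = -9 - -7 = -9 + 7 = -2$)
$\left(h{\left(D{\left(4,-3 \right)},47 \right)} + F{\left(110 \right)}\right) + 7901 = \left(-2 + \left(36 + 4 \cdot 110\right)\right) + 7901 = \left(-2 + \left(36 + 440\right)\right) + 7901 = \left(-2 + 476\right) + 7901 = 474 + 7901 = 8375$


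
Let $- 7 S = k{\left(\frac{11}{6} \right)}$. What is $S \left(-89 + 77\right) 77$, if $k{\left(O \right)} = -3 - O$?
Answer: $-638$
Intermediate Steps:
$S = \frac{29}{42}$ ($S = - \frac{-3 - \frac{11}{6}}{7} = \left(- \frac{1}{7}\right) \left(- \frac{29}{6}\right) = \frac{29}{42} \approx 0.69048$)
$S \left(-89 + 77\right) 77 = \frac{29 \left(-89 + 77\right)}{42} \cdot 77 = \frac{29}{42} \left(-12\right) 77 = \left(- \frac{58}{7}\right) 77 = -638$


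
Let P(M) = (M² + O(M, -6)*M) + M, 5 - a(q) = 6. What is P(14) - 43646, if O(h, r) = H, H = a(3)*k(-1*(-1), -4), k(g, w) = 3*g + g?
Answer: -43492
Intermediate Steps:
k(g, w) = 4*g
a(q) = -1 (a(q) = 5 - 1*6 = 5 - 6 = -1)
H = -4 (H = -4*(-1*(-1)) = -4 ≈ -4.0000)
O(h, r) = -4
P(M) = M² - 3*M (P(M) = (M² - 4*M) + M = M² - 3*M)
P(14) - 43646 = 14*(-3 + 14) - 43646 = 14*11 - 43646 = 154 - 43646 = -43492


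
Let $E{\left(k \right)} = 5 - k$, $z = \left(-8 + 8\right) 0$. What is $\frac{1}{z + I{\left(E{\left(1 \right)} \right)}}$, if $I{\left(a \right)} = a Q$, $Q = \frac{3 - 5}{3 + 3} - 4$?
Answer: $- \frac{3}{52} \approx -0.057692$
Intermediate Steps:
$z = 0$ ($z = 0 \cdot 0 = 0$)
$Q = - \frac{13}{3}$ ($Q = - \frac{2}{6} - 4 = \left(-2\right) \frac{1}{6} - 4 = - \frac{1}{3} - 4 = - \frac{13}{3} \approx -4.3333$)
$I{\left(a \right)} = - \frac{13 a}{3}$ ($I{\left(a \right)} = a \left(- \frac{13}{3}\right) = - \frac{13 a}{3}$)
$\frac{1}{z + I{\left(E{\left(1 \right)} \right)}} = \frac{1}{0 - \frac{13 \left(5 - 1\right)}{3}} = \frac{1}{0 - \frac{52}{3}} = \frac{1}{- \frac{52}{3}} = - \frac{3}{52}$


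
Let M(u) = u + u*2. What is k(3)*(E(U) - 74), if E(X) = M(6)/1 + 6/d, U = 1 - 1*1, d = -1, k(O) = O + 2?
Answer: -310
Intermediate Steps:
M(u) = 3*u (M(u) = u + 2*u = 3*u)
k(O) = 2 + O
U = 0 (U = 1 - 1 = 0)
E(X) = 12 (E(X) = (3*6)/1 + 6/(-1) = 18*1 + 6*(-1) = 18 - 6 = 12)
k(3)*(E(U) - 74) = (2 + 3)*(12 - 74) = 5*(-62) = -310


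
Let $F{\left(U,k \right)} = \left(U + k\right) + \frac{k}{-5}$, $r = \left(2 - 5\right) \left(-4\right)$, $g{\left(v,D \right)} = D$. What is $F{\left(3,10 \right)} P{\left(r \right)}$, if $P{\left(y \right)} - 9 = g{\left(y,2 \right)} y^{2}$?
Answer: $3267$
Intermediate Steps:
$r = 12$ ($r = \left(-3\right) \left(-4\right) = 12$)
$P{\left(y \right)} = 9 + 2 y^{2}$
$F{\left(U,k \right)} = U + \frac{4 k}{5}$ ($F{\left(U,k \right)} = \left(U + k\right) + k \left(- \frac{1}{5}\right) = \left(U + k\right) - \frac{k}{5} = U + \frac{4 k}{5}$)
$F{\left(3,10 \right)} P{\left(r \right)} = \left(3 + \frac{4}{5} \cdot 10\right) \left(9 + 2 \cdot 12^{2}\right) = \left(3 + 8\right) \left(9 + 2 \cdot 144\right) = 11 \left(9 + 288\right) = 11 \cdot 297 = 3267$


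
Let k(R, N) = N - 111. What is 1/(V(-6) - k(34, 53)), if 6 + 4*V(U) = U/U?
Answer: 4/227 ≈ 0.017621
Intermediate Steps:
V(U) = -5/4 (V(U) = -3/2 + (U/U)/4 = -3/2 + (1/4)*1 = -3/2 + 1/4 = -5/4)
k(R, N) = -111 + N
1/(V(-6) - k(34, 53)) = 1/(-5/4 - (-111 + 53)) = 1/(-5/4 - 1*(-58)) = 1/(-5/4 + 58) = 1/(227/4) = 4/227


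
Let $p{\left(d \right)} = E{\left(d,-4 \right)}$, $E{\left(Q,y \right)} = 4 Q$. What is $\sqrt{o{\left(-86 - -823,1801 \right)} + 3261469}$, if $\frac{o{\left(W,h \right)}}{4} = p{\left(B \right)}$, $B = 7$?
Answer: $\sqrt{3261581} \approx 1806.0$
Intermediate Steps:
$p{\left(d \right)} = 4 d$
$o{\left(W,h \right)} = 112$ ($o{\left(W,h \right)} = 4 \cdot 4 \cdot 7 = 4 \cdot 28 = 112$)
$\sqrt{o{\left(-86 - -823,1801 \right)} + 3261469} = \sqrt{112 + 3261469} = \sqrt{3261581}$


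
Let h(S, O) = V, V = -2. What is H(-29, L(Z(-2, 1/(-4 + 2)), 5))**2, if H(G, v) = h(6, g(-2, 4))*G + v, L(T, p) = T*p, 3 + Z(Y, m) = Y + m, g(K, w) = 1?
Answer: 3721/4 ≈ 930.25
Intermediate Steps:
h(S, O) = -2
Z(Y, m) = -3 + Y + m (Z(Y, m) = -3 + (Y + m) = -3 + Y + m)
H(G, v) = v - 2*G (H(G, v) = -2*G + v = v - 2*G)
H(-29, L(Z(-2, 1/(-4 + 2)), 5))**2 = ((-3 - 2 + 1/(-4 + 2))*5 - 2*(-29))**2 = ((-3 - 2 + 1/(-2))*5 + 58)**2 = ((-3 - 2 - 1/2)*5 + 58)**2 = (-11/2*5 + 58)**2 = (-55/2 + 58)**2 = (61/2)**2 = 3721/4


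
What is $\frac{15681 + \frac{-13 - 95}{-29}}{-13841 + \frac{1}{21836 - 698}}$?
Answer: $- \frac{9614767266}{8484560653} \approx -1.1332$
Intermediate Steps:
$\frac{15681 + \frac{-13 - 95}{-29}}{-13841 + \frac{1}{21836 - 698}} = \frac{15681 - - \frac{108}{29}}{-13841 + \frac{1}{21138}} = \frac{15681 + \frac{108}{29}}{-13841 + \frac{1}{21138}} = \frac{454857}{29 \left(- \frac{292571057}{21138}\right)} = \frac{454857}{29} \left(- \frac{21138}{292571057}\right) = - \frac{9614767266}{8484560653}$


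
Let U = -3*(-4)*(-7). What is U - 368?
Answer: -452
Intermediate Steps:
U = -84 (U = 12*(-7) = -84)
U - 368 = -84 - 368 = -452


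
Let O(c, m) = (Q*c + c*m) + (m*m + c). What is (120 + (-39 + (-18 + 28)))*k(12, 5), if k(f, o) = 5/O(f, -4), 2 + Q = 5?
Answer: 455/16 ≈ 28.438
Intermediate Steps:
Q = 3 (Q = -2 + 5 = 3)
O(c, m) = m² + 4*c + c*m (O(c, m) = (3*c + c*m) + (m*m + c) = (3*c + c*m) + (m² + c) = (3*c + c*m) + (c + m²) = m² + 4*c + c*m)
k(f, o) = 5/16 (k(f, o) = 5/((-4)² + 4*f + f*(-4)) = 5/(16 + 4*f - 4*f) = 5/16)
(120 + (-39 + (-18 + 28)))*k(12, 5) = (120 + (-39 + (-18 + 28)))*(5/16) = (120 + (-39 + 10))*(5/16) = (120 - 29)*(5/16) = 91*(5/16) = 455/16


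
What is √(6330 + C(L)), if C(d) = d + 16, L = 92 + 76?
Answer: √6514 ≈ 80.709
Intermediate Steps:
L = 168
C(d) = 16 + d
√(6330 + C(L)) = √(6330 + (16 + 168)) = √(6330 + 184) = √6514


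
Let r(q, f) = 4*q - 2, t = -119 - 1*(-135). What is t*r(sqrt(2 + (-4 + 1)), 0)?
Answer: -32 + 64*I ≈ -32.0 + 64.0*I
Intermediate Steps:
t = 16 (t = -119 + 135 = 16)
r(q, f) = -2 + 4*q
t*r(sqrt(2 + (-4 + 1)), 0) = 16*(-2 + 4*sqrt(2 + (-4 + 1))) = 16*(-2 + 4*sqrt(2 - 3)) = 16*(-2 + 4*sqrt(-1)) = 16*(-2 + 4*I) = -32 + 64*I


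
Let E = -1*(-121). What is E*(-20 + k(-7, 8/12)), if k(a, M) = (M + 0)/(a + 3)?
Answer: -14641/6 ≈ -2440.2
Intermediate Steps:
k(a, M) = M/(3 + a)
E = 121
E*(-20 + k(-7, 8/12)) = 121*(-20 + (8/12)/(3 - 7)) = 121*(-20 + (8*(1/12))/(-4)) = 121*(-20 + (⅔)*(-¼)) = 121*(-20 - ⅙) = 121*(-121/6) = -14641/6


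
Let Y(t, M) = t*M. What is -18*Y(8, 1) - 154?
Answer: -298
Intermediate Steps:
Y(t, M) = M*t
-18*Y(8, 1) - 154 = -18*8 - 154 = -144 - 154 = -298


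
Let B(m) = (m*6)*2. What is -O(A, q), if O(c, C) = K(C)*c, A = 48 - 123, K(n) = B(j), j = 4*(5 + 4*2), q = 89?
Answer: 46800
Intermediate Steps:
j = 52 (j = 4*(5 + 8) = 4*13 = 52)
B(m) = 12*m (B(m) = (6*m)*2 = 12*m)
K(n) = 624 (K(n) = 12*52 = 624)
A = -75
O(c, C) = 624*c
-O(A, q) = -624*(-75) = -1*(-46800) = 46800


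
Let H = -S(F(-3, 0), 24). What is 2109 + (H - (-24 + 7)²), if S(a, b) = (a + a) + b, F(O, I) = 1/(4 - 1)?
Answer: 5386/3 ≈ 1795.3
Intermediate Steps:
F(O, I) = ⅓ (F(O, I) = 1/3 = ⅓)
S(a, b) = b + 2*a (S(a, b) = 2*a + b = b + 2*a)
H = -74/3 (H = -(24 + 2*(⅓)) = -(24 + ⅔) = -1*74/3 = -74/3 ≈ -24.667)
2109 + (H - (-24 + 7)²) = 2109 + (-74/3 - (-24 + 7)²) = 2109 + (-74/3 - 1*(-17)²) = 2109 + (-74/3 - 1*289) = 2109 + (-74/3 - 289) = 2109 - 941/3 = 5386/3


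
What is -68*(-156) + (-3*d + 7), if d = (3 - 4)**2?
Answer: 10612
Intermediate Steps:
d = 1 (d = (-1)**2 = 1)
-68*(-156) + (-3*d + 7) = -68*(-156) + (-3*1 + 7) = 10608 + (-3 + 7) = 10608 + 4 = 10612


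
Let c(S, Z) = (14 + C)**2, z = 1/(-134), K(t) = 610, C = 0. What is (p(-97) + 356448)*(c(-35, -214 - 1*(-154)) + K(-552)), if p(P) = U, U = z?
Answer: 19248904493/67 ≈ 2.8730e+8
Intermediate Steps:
z = -1/134 ≈ -0.0074627
U = -1/134 ≈ -0.0074627
p(P) = -1/134
c(S, Z) = 196 (c(S, Z) = (14 + 0)**2 = 14**2 = 196)
(p(-97) + 356448)*(c(-35, -214 - 1*(-154)) + K(-552)) = (-1/134 + 356448)*(196 + 610) = (47764031/134)*806 = 19248904493/67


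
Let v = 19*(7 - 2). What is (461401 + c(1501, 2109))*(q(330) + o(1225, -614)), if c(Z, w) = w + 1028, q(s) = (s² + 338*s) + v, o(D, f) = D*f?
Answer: -246955368870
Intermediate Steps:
v = 95 (v = 19*5 = 95)
q(s) = 95 + s² + 338*s (q(s) = (s² + 338*s) + 95 = 95 + s² + 338*s)
c(Z, w) = 1028 + w
(461401 + c(1501, 2109))*(q(330) + o(1225, -614)) = (461401 + (1028 + 2109))*((95 + 330² + 338*330) + 1225*(-614)) = (461401 + 3137)*((95 + 108900 + 111540) - 752150) = 464538*(220535 - 752150) = 464538*(-531615) = -246955368870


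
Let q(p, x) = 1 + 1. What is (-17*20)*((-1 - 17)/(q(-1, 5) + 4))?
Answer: 1020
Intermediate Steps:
q(p, x) = 2
(-17*20)*((-1 - 17)/(q(-1, 5) + 4)) = (-17*20)*((-1 - 17)/(2 + 4)) = -(-6120)/6 = -340*(-3) = 1020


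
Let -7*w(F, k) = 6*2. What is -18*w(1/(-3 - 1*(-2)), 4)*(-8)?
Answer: -1728/7 ≈ -246.86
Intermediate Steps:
w(F, k) = -12/7 (w(F, k) = -6*2/7 = -⅐*12 = -12/7)
-18*w(1/(-3 - 1*(-2)), 4)*(-8) = -18*(-12/7)*(-8) = (216/7)*(-8) = -1728/7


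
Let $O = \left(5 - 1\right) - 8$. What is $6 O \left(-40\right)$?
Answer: $960$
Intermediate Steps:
$O = -4$ ($O = 4 - 8 = -4$)
$6 O \left(-40\right) = 6 \left(-4\right) \left(-40\right) = \left(-24\right) \left(-40\right) = 960$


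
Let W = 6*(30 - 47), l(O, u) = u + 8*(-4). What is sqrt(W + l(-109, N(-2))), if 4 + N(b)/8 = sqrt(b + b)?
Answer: sqrt(-166 + 16*I) ≈ 0.6202 + 12.899*I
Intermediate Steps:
N(b) = -32 + 8*sqrt(2)*sqrt(b) (N(b) = -32 + 8*sqrt(b + b) = -32 + 8*sqrt(2*b) = -32 + 8*(sqrt(2)*sqrt(b)) = -32 + 8*sqrt(2)*sqrt(b))
l(O, u) = -32 + u (l(O, u) = u - 32 = -32 + u)
W = -102 (W = 6*(-17) = -102)
sqrt(W + l(-109, N(-2))) = sqrt(-102 + (-32 + (-32 + 8*sqrt(2)*sqrt(-2)))) = sqrt(-102 + (-32 + (-32 + 8*sqrt(2)*(I*sqrt(2))))) = sqrt(-102 + (-32 + (-32 + 16*I))) = sqrt(-102 + (-64 + 16*I)) = sqrt(-166 + 16*I)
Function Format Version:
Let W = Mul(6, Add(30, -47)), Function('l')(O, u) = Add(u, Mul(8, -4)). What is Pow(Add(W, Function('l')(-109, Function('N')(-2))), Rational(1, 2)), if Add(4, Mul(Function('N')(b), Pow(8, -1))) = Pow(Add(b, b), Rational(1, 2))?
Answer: Pow(Add(-166, Mul(16, I)), Rational(1, 2)) ≈ Add(0.62020, Mul(12.899, I))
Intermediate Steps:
Function('N')(b) = Add(-32, Mul(8, Pow(2, Rational(1, 2)), Pow(b, Rational(1, 2)))) (Function('N')(b) = Add(-32, Mul(8, Pow(Add(b, b), Rational(1, 2)))) = Add(-32, Mul(8, Pow(Mul(2, b), Rational(1, 2)))) = Add(-32, Mul(8, Mul(Pow(2, Rational(1, 2)), Pow(b, Rational(1, 2))))) = Add(-32, Mul(8, Pow(2, Rational(1, 2)), Pow(b, Rational(1, 2)))))
Function('l')(O, u) = Add(-32, u) (Function('l')(O, u) = Add(u, -32) = Add(-32, u))
W = -102 (W = Mul(6, -17) = -102)
Pow(Add(W, Function('l')(-109, Function('N')(-2))), Rational(1, 2)) = Pow(Add(-102, Add(-32, Add(-32, Mul(8, Pow(2, Rational(1, 2)), Pow(-2, Rational(1, 2)))))), Rational(1, 2)) = Pow(Add(-102, Add(-32, Add(-32, Mul(8, Pow(2, Rational(1, 2)), Mul(I, Pow(2, Rational(1, 2))))))), Rational(1, 2)) = Pow(Add(-102, Add(-32, Add(-32, Mul(16, I)))), Rational(1, 2)) = Pow(Add(-102, Add(-64, Mul(16, I))), Rational(1, 2)) = Pow(Add(-166, Mul(16, I)), Rational(1, 2))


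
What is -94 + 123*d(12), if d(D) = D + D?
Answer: 2858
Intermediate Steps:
d(D) = 2*D
-94 + 123*d(12) = -94 + 123*(2*12) = -94 + 123*24 = -94 + 2952 = 2858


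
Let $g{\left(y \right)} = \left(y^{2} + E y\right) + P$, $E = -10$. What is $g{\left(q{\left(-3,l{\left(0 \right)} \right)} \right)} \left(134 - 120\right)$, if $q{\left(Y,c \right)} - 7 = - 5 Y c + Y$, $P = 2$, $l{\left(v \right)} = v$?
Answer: $-308$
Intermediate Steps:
$q{\left(Y,c \right)} = 7 + Y - 5 Y c$ ($q{\left(Y,c \right)} = 7 + \left(- 5 Y c + Y\right) = 7 - \left(- Y + 5 Y c\right) = 7 + Y - 5 Y c$)
$g{\left(y \right)} = 2 + y^{2} - 10 y$ ($g{\left(y \right)} = \left(y^{2} - 10 y\right) + 2 = 2 + y^{2} - 10 y$)
$g{\left(q{\left(-3,l{\left(0 \right)} \right)} \right)} \left(134 - 120\right) = \left(2 + \left(7 - 3 - \left(-15\right) 0\right)^{2} - 10 \left(7 - 3 - \left(-15\right) 0\right)\right) \left(134 - 120\right) = \left(2 + \left(7 - 3 + 0\right)^{2} - 10 \left(7 - 3 + 0\right)\right) 14 = \left(2 + 4^{2} - 40\right) 14 = \left(2 + 16 - 40\right) 14 = \left(-22\right) 14 = -308$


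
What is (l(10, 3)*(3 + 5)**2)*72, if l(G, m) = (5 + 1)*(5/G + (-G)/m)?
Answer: -78336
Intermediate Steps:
l(G, m) = 30/G - 6*G/m (l(G, m) = 6*(5/G - G/m) = 30/G - 6*G/m)
(l(10, 3)*(3 + 5)**2)*72 = ((30/10 - 6*10/3)*(3 + 5)**2)*72 = ((30*(1/10) - 6*10*1/3)*8**2)*72 = ((3 - 20)*64)*72 = -17*64*72 = -1088*72 = -78336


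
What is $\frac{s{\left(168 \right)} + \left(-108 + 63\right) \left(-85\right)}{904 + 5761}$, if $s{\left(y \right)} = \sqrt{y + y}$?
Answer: $\frac{765}{1333} + \frac{4 \sqrt{21}}{6665} \approx 0.57664$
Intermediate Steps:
$s{\left(y \right)} = \sqrt{2} \sqrt{y}$ ($s{\left(y \right)} = \sqrt{2 y} = \sqrt{2} \sqrt{y}$)
$\frac{s{\left(168 \right)} + \left(-108 + 63\right) \left(-85\right)}{904 + 5761} = \frac{\sqrt{2} \sqrt{168} + \left(-108 + 63\right) \left(-85\right)}{904 + 5761} = \frac{\sqrt{2} \cdot 2 \sqrt{42} - -3825}{6665} = \left(4 \sqrt{21} + 3825\right) \frac{1}{6665} = \left(3825 + 4 \sqrt{21}\right) \frac{1}{6665} = \frac{765}{1333} + \frac{4 \sqrt{21}}{6665}$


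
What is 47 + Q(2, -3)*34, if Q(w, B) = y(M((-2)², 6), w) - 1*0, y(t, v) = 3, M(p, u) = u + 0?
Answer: 149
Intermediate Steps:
M(p, u) = u
Q(w, B) = 3 (Q(w, B) = 3 - 1*0 = 3 + 0 = 3)
47 + Q(2, -3)*34 = 47 + 3*34 = 47 + 102 = 149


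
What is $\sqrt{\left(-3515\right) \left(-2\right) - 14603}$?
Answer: $i \sqrt{7573} \approx 87.023 i$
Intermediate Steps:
$\sqrt{\left(-3515\right) \left(-2\right) - 14603} = \sqrt{7030 - 14603} = \sqrt{-7573} = i \sqrt{7573}$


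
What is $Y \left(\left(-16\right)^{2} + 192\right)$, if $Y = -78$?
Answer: $-34944$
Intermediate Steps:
$Y \left(\left(-16\right)^{2} + 192\right) = - 78 \left(\left(-16\right)^{2} + 192\right) = - 78 \left(256 + 192\right) = \left(-78\right) 448 = -34944$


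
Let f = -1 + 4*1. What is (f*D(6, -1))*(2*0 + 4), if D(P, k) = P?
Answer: 72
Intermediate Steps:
f = 3 (f = -1 + 4 = 3)
(f*D(6, -1))*(2*0 + 4) = (3*6)*(2*0 + 4) = 18*(0 + 4) = 18*4 = 72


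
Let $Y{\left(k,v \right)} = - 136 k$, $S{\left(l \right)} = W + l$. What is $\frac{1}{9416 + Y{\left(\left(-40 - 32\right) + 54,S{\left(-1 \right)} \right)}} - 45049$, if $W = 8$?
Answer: $- \frac{534461335}{11864} \approx -45049.0$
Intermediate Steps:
$S{\left(l \right)} = 8 + l$
$\frac{1}{9416 + Y{\left(\left(-40 - 32\right) + 54,S{\left(-1 \right)} \right)}} - 45049 = \frac{1}{9416 - 136 \left(\left(-40 - 32\right) + 54\right)} - 45049 = \frac{1}{9416 - 136 \left(-72 + 54\right)} - 45049 = \frac{1}{9416 - -2448} - 45049 = \frac{1}{9416 + 2448} - 45049 = \frac{1}{11864} - 45049 = - \frac{534461335}{11864}$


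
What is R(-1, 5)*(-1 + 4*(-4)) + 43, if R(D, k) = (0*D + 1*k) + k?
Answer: -127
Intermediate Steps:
R(D, k) = 2*k (R(D, k) = (0 + k) + k = k + k = 2*k)
R(-1, 5)*(-1 + 4*(-4)) + 43 = (2*5)*(-1 + 4*(-4)) + 43 = 10*(-1 - 16) + 43 = 10*(-17) + 43 = -170 + 43 = -127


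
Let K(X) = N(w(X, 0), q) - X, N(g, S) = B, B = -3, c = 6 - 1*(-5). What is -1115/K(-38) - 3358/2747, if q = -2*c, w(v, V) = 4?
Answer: -636087/19229 ≈ -33.080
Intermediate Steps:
c = 11 (c = 6 + 5 = 11)
q = -22 (q = -2*11 = -22)
N(g, S) = -3
K(X) = -3 - X
-1115/K(-38) - 3358/2747 = -1115/(-3 - 1*(-38)) - 3358/2747 = -1115/(-3 + 38) - 3358*1/2747 = -1115/35 - 3358/2747 = -1115*1/35 - 3358/2747 = -223/7 - 3358/2747 = -636087/19229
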